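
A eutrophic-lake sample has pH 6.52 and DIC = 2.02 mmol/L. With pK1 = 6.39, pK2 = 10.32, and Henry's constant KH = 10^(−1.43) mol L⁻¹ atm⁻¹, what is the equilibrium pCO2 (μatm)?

α₀ = 1 / (1 + K1/[H⁺] + K1K2/[H⁺]²) = 1 / (1 + 10^+0.13 + 10^-3.67)
   = 1 / (1 + 1.3490 + 0.00021380) = 1/2.3492 = 0.4257
[CO2*] = α₀ × DIC = 0.4257 × 2.02 = 0.8599 mmol/L
pCO2 = [CO2*]/KH = 8.599×10^-4 / 3.715×10^-2 = 2.31×10^4 μatm

pCO2 = 2.31×10^4 μatm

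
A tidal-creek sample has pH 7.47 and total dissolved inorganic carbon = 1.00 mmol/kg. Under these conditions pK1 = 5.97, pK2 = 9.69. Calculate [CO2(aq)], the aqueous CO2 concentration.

α₀ = 1 / (1 + K1/[H⁺] + K1K2/[H⁺]²) = 1 / (1 + 10^+1.50 + 10^-0.72)
   = 1 / (1 + 31.623 + 0.19055) = 1/32.813 = 0.03048
[CO2*] = α₀ × DIC = 0.03048 × 1.00 = 0.0305 mmol/kg

[CO2*] = 0.0305 mmol/kg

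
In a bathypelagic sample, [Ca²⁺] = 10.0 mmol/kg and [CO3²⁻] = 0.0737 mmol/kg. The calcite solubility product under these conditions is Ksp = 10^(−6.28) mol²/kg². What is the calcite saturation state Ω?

Ksp = 10^(−6.28) = 5.248×10^-7
Ω = [Ca²⁺][CO3²⁻]/Ksp = (10.0×10^-3)(0.0737×10^-3) / 5.248×10^-7 = 1.40

Ω = 1.40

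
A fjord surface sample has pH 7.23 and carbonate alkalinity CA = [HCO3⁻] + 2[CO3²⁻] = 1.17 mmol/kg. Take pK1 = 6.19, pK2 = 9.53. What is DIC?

CA = [HCO3⁻] + 2[CO3²⁻] = (α₁ + 2α₂)·DIC
At pH 7.23: [H⁺]/K1 = 10^-1.04 = 0.091201, K2/[H⁺] = 10^-2.30 = 0.0050119
α₁ = 1/(1 + 0.091201 + 0.0050119) = 1/1.0962 = 0.9122; α₂ = α₁·K2/[H⁺] = 0.004572
α₁ + 2α₂ = 0.9214
DIC = CA / (α₁ + 2α₂) = 1.17 / 0.9214 = 1.27 mmol/kg

DIC = 1.27 mmol/kg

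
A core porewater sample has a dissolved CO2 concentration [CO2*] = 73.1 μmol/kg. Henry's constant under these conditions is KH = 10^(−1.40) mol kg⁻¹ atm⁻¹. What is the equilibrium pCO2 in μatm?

pCO2 = 1840 μatm

KH = 10^(−1.40) = 3.981×10^-2 mol kg⁻¹ atm⁻¹
pCO2 = [CO2*]/KH = 73.1×10^-6 / 3.981×10^-2 = 1.84×10^-3 atm = 1840 μatm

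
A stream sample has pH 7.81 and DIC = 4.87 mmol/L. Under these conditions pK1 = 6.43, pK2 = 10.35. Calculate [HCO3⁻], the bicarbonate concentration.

[HCO3⁻] = 4.66 mmol/L

α₁ = 1 / (1 + [H⁺]/K1 + K2/[H⁺]) = 1 / (1 + 10^-1.38 + 10^-2.54)
   = 1 / (1 + 0.041687 + 0.0028840) = 1/1.0446 = 0.9573
[HCO3⁻] = α₁ × DIC = 0.9573 × 4.87 = 4.66 mmol/L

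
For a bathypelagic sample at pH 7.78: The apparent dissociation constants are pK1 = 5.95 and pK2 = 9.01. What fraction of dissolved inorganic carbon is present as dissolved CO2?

α₀ = 0.0138

α₀ = 1 / (1 + K1/[H⁺] + K1K2/[H⁺]²) = 1 / (1 + 10^+1.83 + 10^+0.60)
   = 1 / (1 + 67.608 + 3.9811) = 1/72.589 = 0.01378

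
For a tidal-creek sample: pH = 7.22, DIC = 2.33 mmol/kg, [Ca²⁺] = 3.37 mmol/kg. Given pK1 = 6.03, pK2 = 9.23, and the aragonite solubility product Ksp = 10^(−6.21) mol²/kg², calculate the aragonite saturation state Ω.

α₂ = 1 / (1 + [H⁺]/K2 + [H⁺]²/(K1K2)) = 1 / (1 + 10^+2.01 + 10^+0.82)
   = 1 / (1 + 102.33 + 6.6069) = 1/109.94 = 0.009096
[CO3²⁻] = α₂ × DIC = 0.009096 × 2.33 = 0.02119 mmol/kg
Ksp = 10^(−6.21) = 6.166×10^-7
Ω = [Ca²⁺][CO3²⁻]/Ksp = (3.37×10^-3)(2.119×10^-5) / 6.166×10^-7 = 0.116

Ω = 0.116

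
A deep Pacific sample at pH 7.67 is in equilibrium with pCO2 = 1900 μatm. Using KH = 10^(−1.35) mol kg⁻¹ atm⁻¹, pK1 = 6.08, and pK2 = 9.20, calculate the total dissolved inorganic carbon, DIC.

[CO2*] = KH · pCO2 = 10^(−1.35) × 1900×10^-6 = 8.487×10^-5 mol/kg
α₀ = 1/(1 + K1/[H⁺] + K1K2/[H⁺]²) = 1/(1 + 10^+1.59 + 10^+0.06) = 0.02436
DIC = [CO2*]/α₀ = 8.487×10^-5 / 0.02436 = 3.48 mmol/kg

DIC = 3.48 mmol/kg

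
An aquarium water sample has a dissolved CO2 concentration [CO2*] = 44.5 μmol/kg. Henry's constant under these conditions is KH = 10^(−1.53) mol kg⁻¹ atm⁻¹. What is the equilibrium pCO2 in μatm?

pCO2 = 1510 μatm

KH = 10^(−1.53) = 2.951×10^-2 mol kg⁻¹ atm⁻¹
pCO2 = [CO2*]/KH = 44.5×10^-6 / 2.951×10^-2 = 1.51×10^-3 atm = 1510 μatm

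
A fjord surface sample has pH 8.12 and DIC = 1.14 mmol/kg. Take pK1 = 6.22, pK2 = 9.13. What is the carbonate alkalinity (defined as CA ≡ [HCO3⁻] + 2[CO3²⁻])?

CA = 1.23 mmol/kg

CA = [HCO3⁻] + 2[CO3²⁻] = (α₁ + 2α₂)·DIC
At pH 8.12: [H⁺]/K1 = 10^-1.90 = 0.012589, K2/[H⁺] = 10^-1.01 = 0.097724
α₁ = 1/(1 + 0.012589 + 0.097724) = 1/1.1103 = 0.9006; α₂ = α₁·K2/[H⁺] = 0.08801
α₁ + 2α₂ = 1.0767
CA = 1.0767 × 1.14 = 1.23 mmol/kg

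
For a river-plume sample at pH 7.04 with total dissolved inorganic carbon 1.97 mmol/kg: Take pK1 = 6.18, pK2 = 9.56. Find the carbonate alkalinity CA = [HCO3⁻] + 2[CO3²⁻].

CA = [HCO3⁻] + 2[CO3²⁻] = (α₁ + 2α₂)·DIC
At pH 7.04: [H⁺]/K1 = 10^-0.86 = 0.13804, K2/[H⁺] = 10^-2.52 = 0.0030200
α₁ = 1/(1 + 0.13804 + 0.0030200) = 1/1.1411 = 0.8764; α₂ = α₁·K2/[H⁺] = 0.002647
α₁ + 2α₂ = 0.8817
CA = 0.8817 × 1.97 = 1.74 mmol/kg

CA = 1.74 mmol/kg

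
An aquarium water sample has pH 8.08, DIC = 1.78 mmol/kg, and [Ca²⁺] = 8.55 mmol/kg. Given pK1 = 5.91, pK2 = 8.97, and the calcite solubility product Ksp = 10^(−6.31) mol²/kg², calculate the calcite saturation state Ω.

α₂ = 1 / (1 + [H⁺]/K2 + [H⁺]²/(K1K2)) = 1 / (1 + 10^+0.89 + 10^-1.28)
   = 1 / (1 + 7.7625 + 0.052481) = 1/8.8150 = 0.1134
[CO3²⁻] = α₂ × DIC = 0.1134 × 1.78 = 0.2019 mmol/kg
Ksp = 10^(−6.31) = 4.898×10^-7
Ω = [Ca²⁺][CO3²⁻]/Ksp = (8.55×10^-3)(2.019×10^-4) / 4.898×10^-7 = 3.53

Ω = 3.53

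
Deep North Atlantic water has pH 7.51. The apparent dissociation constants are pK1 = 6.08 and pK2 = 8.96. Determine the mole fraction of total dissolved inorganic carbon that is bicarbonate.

α₁ = 1 / (1 + [H⁺]/K1 + K2/[H⁺]) = 1 / (1 + 10^-1.43 + 10^-1.45)
   = 1 / (1 + 0.037154 + 0.035481) = 1/1.0726 = 0.9323

α₁ = 0.932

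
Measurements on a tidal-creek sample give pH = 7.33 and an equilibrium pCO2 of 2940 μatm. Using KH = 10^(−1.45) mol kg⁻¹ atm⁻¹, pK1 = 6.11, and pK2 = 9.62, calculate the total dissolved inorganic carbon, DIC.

DIC = 1.84 mmol/kg

[CO2*] = KH · pCO2 = 10^(−1.45) × 2940×10^-6 = 1.043×10^-4 mol/kg
α₀ = 1/(1 + K1/[H⁺] + K1K2/[H⁺]²) = 1/(1 + 10^+1.22 + 10^-1.07) = 0.05656
DIC = [CO2*]/α₀ = 1.043×10^-4 / 0.05656 = 1.84 mmol/kg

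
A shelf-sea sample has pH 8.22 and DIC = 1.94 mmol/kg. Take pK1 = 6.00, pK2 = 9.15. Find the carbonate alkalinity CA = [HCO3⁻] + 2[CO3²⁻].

CA = [HCO3⁻] + 2[CO3²⁻] = (α₁ + 2α₂)·DIC
At pH 8.22: [H⁺]/K1 = 10^-2.22 = 0.0060256, K2/[H⁺] = 10^-0.93 = 0.11749
α₁ = 1/(1 + 0.0060256 + 0.11749) = 1/1.1235 = 0.8901; α₂ = α₁·K2/[H⁺] = 0.1046
α₁ + 2α₂ = 1.0992
CA = 1.0992 × 1.94 = 2.13 mmol/kg

CA = 2.13 mmol/kg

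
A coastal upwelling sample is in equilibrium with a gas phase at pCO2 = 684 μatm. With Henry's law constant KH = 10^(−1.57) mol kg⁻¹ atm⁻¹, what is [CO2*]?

KH = 10^(−1.57) = 2.692×10^-2 mol kg⁻¹ atm⁻¹
[CO2*] = KH · pCO2 = 2.692×10^-2 × 684×10^-6 atm = 1.84×10^-5 mol/kg

[CO2*] = 18.4 μmol/kg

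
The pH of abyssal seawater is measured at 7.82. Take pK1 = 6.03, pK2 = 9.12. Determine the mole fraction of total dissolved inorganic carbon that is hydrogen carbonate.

α₁ = 1 / (1 + [H⁺]/K1 + K2/[H⁺]) = 1 / (1 + 10^-1.79 + 10^-1.30)
   = 1 / (1 + 0.016218 + 0.050119) = 1/1.0663 = 0.9378

α₁ = 0.938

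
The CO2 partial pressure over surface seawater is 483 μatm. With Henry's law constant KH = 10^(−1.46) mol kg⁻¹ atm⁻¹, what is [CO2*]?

KH = 10^(−1.46) = 3.467×10^-2 mol kg⁻¹ atm⁻¹
[CO2*] = KH · pCO2 = 3.467×10^-2 × 483×10^-6 atm = 1.67×10^-5 mol/kg

[CO2*] = 16.7 μmol/kg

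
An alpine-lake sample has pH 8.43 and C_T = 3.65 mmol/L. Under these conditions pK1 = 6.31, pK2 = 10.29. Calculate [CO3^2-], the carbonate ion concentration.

[CO3²⁻] = 0.0493 mmol/L

α₂ = 1 / (1 + [H⁺]/K2 + [H⁺]²/(K1K2)) = 1 / (1 + 10^+1.86 + 10^-0.26)
   = 1 / (1 + 72.444 + 0.54954) = 1/73.993 = 0.01351
[CO3²⁻] = α₂ × DIC = 0.01351 × 3.65 = 0.0493 mmol/L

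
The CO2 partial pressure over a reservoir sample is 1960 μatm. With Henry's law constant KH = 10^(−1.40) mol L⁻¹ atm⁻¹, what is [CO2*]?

[CO2*] = 78.0 μmol/L

KH = 10^(−1.40) = 3.981×10^-2 mol L⁻¹ atm⁻¹
[CO2*] = KH · pCO2 = 3.981×10^-2 × 1960×10^-6 atm = 7.80×10^-5 mol/L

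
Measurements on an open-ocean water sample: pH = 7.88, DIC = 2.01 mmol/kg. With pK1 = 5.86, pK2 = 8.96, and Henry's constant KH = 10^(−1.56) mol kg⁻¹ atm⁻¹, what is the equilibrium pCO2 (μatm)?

pCO2 = 638 μatm

α₀ = 1 / (1 + K1/[H⁺] + K1K2/[H⁺]²) = 1 / (1 + 10^+2.02 + 10^+0.94)
   = 1 / (1 + 104.71 + 8.7096) = 1/114.42 = 0.008740
[CO2*] = α₀ × DIC = 0.008740 × 2.01 = 0.01757 mmol/kg = 17.57 μmol/kg
pCO2 = [CO2*]/KH = 1.757×10^-5 / 2.754×10^-2 = 638 μatm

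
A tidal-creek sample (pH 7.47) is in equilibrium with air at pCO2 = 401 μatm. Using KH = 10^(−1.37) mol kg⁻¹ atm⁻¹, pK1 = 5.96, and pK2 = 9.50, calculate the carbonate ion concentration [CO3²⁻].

[CO3²⁻] = 5.17 μmol/kg

[CO2*] = KH · pCO2 = 10^(−1.37) × 401×10^-6 = 1.711×10^-5 mol/kg
α₀ = 1/(1 + K1/[H⁺] + K1K2/[H⁺]²) = 1/(1 + 10^+1.51 + 10^-0.52) = 0.02971
DIC = [CO2*]/α₀ = 1.711×10^-5 / 0.02971 = 0.5758 mmol/kg
[CO3²⁻] = α₂·DIC; α₂ = 0.008972, so [CO3²⁻] = 0.008972 × 0.5758 = 0.00517 mmol/kg = 5.17 μmol/kg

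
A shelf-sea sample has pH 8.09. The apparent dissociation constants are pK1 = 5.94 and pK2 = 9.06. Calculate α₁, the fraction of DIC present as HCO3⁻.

α₁ = 1 / (1 + [H⁺]/K1 + K2/[H⁺]) = 1 / (1 + 10^-2.15 + 10^-0.97)
   = 1 / (1 + 0.0070795 + 0.10715) = 1/1.1142 = 0.8975

α₁ = 0.897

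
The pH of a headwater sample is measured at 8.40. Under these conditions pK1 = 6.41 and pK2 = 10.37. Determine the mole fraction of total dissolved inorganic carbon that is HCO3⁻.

α₁ = 1 / (1 + [H⁺]/K1 + K2/[H⁺]) = 1 / (1 + 10^-1.99 + 10^-1.97)
   = 1 / (1 + 0.010233 + 0.010715) = 1/1.0209 = 0.9795

α₁ = 0.979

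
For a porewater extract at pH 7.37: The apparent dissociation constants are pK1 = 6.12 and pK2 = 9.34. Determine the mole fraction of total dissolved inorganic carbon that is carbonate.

α₂ = 0.0100

α₂ = 1 / (1 + [H⁺]/K2 + [H⁺]²/(K1K2)) = 1 / (1 + 10^+1.97 + 10^+0.72)
   = 1 / (1 + 93.325 + 5.2481) = 1/99.574 = 0.01004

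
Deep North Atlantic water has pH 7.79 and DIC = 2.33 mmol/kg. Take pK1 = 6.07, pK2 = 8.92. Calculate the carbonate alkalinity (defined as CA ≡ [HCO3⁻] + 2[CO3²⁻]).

CA = 2.45 mmol/kg

CA = [HCO3⁻] + 2[CO3²⁻] = (α₁ + 2α₂)·DIC
At pH 7.79: [H⁺]/K1 = 10^-1.72 = 0.019055, K2/[H⁺] = 10^-1.13 = 0.074131
α₁ = 1/(1 + 0.019055 + 0.074131) = 1/1.0932 = 0.9148; α₂ = α₁·K2/[H⁺] = 0.06781
α₁ + 2α₂ = 1.0504
CA = 1.0504 × 2.33 = 2.45 mmol/kg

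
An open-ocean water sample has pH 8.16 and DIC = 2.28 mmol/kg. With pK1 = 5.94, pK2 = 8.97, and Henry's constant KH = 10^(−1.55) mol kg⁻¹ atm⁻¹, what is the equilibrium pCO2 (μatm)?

α₀ = 1 / (1 + K1/[H⁺] + K1K2/[H⁺]²) = 1 / (1 + 10^+2.22 + 10^+1.41)
   = 1 / (1 + 165.96 + 25.704) = 1/192.66 = 0.005190
[CO2*] = α₀ × DIC = 0.005190 × 2.28 = 0.01183 mmol/kg = 11.83 μmol/kg
pCO2 = [CO2*]/KH = 1.183×10^-5 / 2.818×10^-2 = 420 μatm

pCO2 = 420 μatm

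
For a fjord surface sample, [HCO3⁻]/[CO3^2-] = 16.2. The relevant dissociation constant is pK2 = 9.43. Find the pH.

From K2 = [H⁺][CO3^2-]/[HCO3⁻]:  pH = pK2 − log₁₀([HCO3⁻]/[CO3^2-])
log₁₀(16.2) = +1.210
pH = 9.43 − (+1.210) = 8.22

pH = 8.22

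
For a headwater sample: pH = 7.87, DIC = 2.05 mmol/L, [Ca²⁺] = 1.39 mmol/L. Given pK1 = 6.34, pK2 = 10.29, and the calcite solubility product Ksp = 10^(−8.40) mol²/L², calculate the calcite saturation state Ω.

Ω = 2.63

α₂ = 1 / (1 + [H⁺]/K2 + [H⁺]²/(K1K2)) = 1 / (1 + 10^+2.42 + 10^+0.89)
   = 1 / (1 + 263.03 + 7.7625) = 1/271.79 = 0.003679
[CO3²⁻] = α₂ × DIC = 0.003679 × 2.05 = 0.007543 mmol/L = 7.543 μmol/L
Ksp = 10^(−8.40) = 3.981×10^-9
Ω = [Ca²⁺][CO3²⁻]/Ksp = (1.39×10^-3)(7.543×10^-6) / 3.981×10^-9 = 2.63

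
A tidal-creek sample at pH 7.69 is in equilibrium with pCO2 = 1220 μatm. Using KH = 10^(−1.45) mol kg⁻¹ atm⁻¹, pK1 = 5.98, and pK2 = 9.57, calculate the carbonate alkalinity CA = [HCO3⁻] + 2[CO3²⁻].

CA = 2.28 mmol/kg

[CO2*] = KH · pCO2 = 10^(−1.45) × 1220×10^-6 = 4.329×10^-5 mol/kg
α₀ = 1/(1 + K1/[H⁺] + K1K2/[H⁺]²) = 1/(1 + 10^+1.71 + 10^-0.17) = 0.01888
DIC = [CO2*]/α₀ = 4.329×10^-5 / 0.01888 = 2.293 mmol/kg
CA = (α₁ + 2α₂)·DIC = (0.9684 + 2×0.01277) × 2.293 = 2.28 mmol/kg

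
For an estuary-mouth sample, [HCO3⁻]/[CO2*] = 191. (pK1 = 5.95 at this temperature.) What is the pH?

From K1 = [H⁺][HCO3⁻]/[CO2*]:  pH = pK1 + log₁₀([HCO3⁻]/[CO2*])
log₁₀(191) = +2.281
pH = 5.95 + (+2.281) = 8.23

pH = 8.23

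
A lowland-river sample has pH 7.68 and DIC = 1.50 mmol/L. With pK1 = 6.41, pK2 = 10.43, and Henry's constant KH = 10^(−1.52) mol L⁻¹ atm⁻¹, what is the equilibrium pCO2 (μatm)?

α₀ = 1 / (1 + K1/[H⁺] + K1K2/[H⁺]²) = 1 / (1 + 10^+1.27 + 10^-1.48)
   = 1 / (1 + 18.621 + 0.033113) = 1/19.654 = 0.05088
[CO2*] = α₀ × DIC = 0.05088 × 1.50 = 0.07632 mmol/L
pCO2 = [CO2*]/KH = 7.632×10^-5 / 3.020×10^-2 = 2530 μatm

pCO2 = 2530 μatm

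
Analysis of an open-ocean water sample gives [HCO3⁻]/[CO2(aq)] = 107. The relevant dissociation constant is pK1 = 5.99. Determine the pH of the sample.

pH = 8.02

From K1 = [H⁺][HCO3⁻]/[CO2(aq)]:  pH = pK1 + log₁₀([HCO3⁻]/[CO2(aq)])
log₁₀(107) = +2.029
pH = 5.99 + (+2.029) = 8.02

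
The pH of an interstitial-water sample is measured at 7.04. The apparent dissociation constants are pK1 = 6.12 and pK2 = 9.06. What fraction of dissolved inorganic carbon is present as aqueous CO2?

α₀ = 0.106

α₀ = 1 / (1 + K1/[H⁺] + K1K2/[H⁺]²) = 1 / (1 + 10^+0.92 + 10^-1.10)
   = 1 / (1 + 8.3176 + 0.079433) = 1/9.3971 = 0.1064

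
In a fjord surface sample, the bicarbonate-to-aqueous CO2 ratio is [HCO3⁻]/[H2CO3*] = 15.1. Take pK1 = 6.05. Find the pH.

pH = 7.23

From K1 = [H⁺][HCO3⁻]/[H2CO3*]:  pH = pK1 + log₁₀([HCO3⁻]/[H2CO3*])
log₁₀(15.1) = +1.179
pH = 6.05 + (+1.179) = 7.23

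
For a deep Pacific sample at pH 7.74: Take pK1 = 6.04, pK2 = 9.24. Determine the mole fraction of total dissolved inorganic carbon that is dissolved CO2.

α₀ = 0.0190

α₀ = 1 / (1 + K1/[H⁺] + K1K2/[H⁺]²) = 1 / (1 + 10^+1.70 + 10^+0.20)
   = 1 / (1 + 50.119 + 1.5849) = 1/52.704 = 0.01897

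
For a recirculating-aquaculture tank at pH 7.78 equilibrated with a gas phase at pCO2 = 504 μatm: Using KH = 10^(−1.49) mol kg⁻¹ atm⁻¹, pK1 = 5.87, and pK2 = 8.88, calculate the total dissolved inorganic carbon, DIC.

[CO2*] = KH · pCO2 = 10^(−1.49) × 504×10^-6 = 1.631×10^-5 mol/kg
α₀ = 1/(1 + K1/[H⁺] + K1K2/[H⁺]²) = 1/(1 + 10^+1.91 + 10^+0.81) = 0.01127
DIC = [CO2*]/α₀ = 1.631×10^-5 / 0.01127 = 1.45 mmol/kg

DIC = 1.45 mmol/kg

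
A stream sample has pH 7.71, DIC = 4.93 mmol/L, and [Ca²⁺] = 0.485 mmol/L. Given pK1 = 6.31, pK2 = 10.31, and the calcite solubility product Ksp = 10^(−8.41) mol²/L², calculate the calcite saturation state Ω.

α₂ = 1 / (1 + [H⁺]/K2 + [H⁺]²/(K1K2)) = 1 / (1 + 10^+2.60 + 10^+1.20)
   = 1 / (1 + 398.11 + 15.849) = 1/414.96 = 0.002410
[CO3²⁻] = α₂ × DIC = 0.002410 × 4.93 = 0.01188 mmol/L = 11.88 μmol/L
Ksp = 10^(−8.41) = 3.890×10^-9
Ω = [Ca²⁺][CO3²⁻]/Ksp = (0.485×10^-3)(1.188×10^-5) / 3.890×10^-9 = 1.48

Ω = 1.48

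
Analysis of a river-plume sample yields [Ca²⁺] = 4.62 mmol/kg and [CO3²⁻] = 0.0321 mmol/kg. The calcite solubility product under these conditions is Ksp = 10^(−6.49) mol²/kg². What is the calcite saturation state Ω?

Ksp = 10^(−6.49) = 3.236×10^-7
Ω = [Ca²⁺][CO3²⁻]/Ksp = (4.62×10^-3)(0.0321×10^-3) / 3.236×10^-7 = 0.458

Ω = 0.458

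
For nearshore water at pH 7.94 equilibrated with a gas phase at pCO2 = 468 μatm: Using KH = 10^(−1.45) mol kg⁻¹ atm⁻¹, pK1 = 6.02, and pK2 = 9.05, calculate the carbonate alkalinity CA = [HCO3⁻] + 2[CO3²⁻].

CA = 1.60 mmol/kg

[CO2*] = KH · pCO2 = 10^(−1.45) × 468×10^-6 = 1.661×10^-5 mol/kg
α₀ = 1/(1 + K1/[H⁺] + K1K2/[H⁺]²) = 1/(1 + 10^+1.92 + 10^+0.81) = 0.01103
DIC = [CO2*]/α₀ = 1.661×10^-5 / 0.01103 = 1.505 mmol/kg
CA = (α₁ + 2α₂)·DIC = (0.9177 + 2×0.07124) × 1.505 = 1.60 mmol/kg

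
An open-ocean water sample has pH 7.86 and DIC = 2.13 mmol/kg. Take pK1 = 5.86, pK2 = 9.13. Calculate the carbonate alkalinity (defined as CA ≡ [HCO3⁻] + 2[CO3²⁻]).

CA = 2.22 mmol/kg

CA = [HCO3⁻] + 2[CO3²⁻] = (α₁ + 2α₂)·DIC
At pH 7.86: [H⁺]/K1 = 10^-2.00 = 0.010000, K2/[H⁺] = 10^-1.27 = 0.053703
α₁ = 1/(1 + 0.010000 + 0.053703) = 1/1.0637 = 0.9401; α₂ = α₁·K2/[H⁺] = 0.05049
α₁ + 2α₂ = 1.0411
CA = 1.0411 × 2.13 = 2.22 mmol/kg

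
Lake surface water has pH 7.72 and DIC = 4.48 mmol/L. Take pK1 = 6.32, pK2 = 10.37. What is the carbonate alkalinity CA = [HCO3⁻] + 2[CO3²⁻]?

CA = [HCO3⁻] + 2[CO3²⁻] = (α₁ + 2α₂)·DIC
At pH 7.72: [H⁺]/K1 = 10^-1.40 = 0.039811, K2/[H⁺] = 10^-2.65 = 0.0022387
α₁ = 1/(1 + 0.039811 + 0.0022387) = 1/1.0420 = 0.9596; α₂ = α₁·K2/[H⁺] = 0.002148
α₁ + 2α₂ = 0.9639
CA = 0.9639 × 4.48 = 4.32 mmol/L

CA = 4.32 mmol/L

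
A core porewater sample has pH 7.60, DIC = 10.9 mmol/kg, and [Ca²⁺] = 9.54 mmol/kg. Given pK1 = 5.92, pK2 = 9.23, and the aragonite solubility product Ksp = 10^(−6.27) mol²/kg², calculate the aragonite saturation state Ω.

Ω = 4.35

α₂ = 1 / (1 + [H⁺]/K2 + [H⁺]²/(K1K2)) = 1 / (1 + 10^+1.63 + 10^-0.05)
   = 1 / (1 + 42.658 + 0.89125) = 1/44.549 = 0.02245
[CO3²⁻] = α₂ × DIC = 0.02245 × 10.9 = 0.2447 mmol/kg
Ksp = 10^(−6.27) = 5.370×10^-7
Ω = [Ca²⁺][CO3²⁻]/Ksp = (9.54×10^-3)(2.447×10^-4) / 5.370×10^-7 = 4.35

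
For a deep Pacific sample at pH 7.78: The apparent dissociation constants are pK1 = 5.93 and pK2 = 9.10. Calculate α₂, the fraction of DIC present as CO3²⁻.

α₂ = 0.0451

α₂ = 1 / (1 + [H⁺]/K2 + [H⁺]²/(K1K2)) = 1 / (1 + 10^+1.32 + 10^-0.53)
   = 1 / (1 + 20.893 + 0.29512) = 1/22.188 = 0.04507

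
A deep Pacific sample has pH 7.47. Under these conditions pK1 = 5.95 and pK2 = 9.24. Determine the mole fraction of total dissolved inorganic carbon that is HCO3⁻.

α₁ = 0.955

α₁ = 1 / (1 + [H⁺]/K1 + K2/[H⁺]) = 1 / (1 + 10^-1.52 + 10^-1.77)
   = 1 / (1 + 0.030200 + 0.016982) = 1/1.0472 = 0.9549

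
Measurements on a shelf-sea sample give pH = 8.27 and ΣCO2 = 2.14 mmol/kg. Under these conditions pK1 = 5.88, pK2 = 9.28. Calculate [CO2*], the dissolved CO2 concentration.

[CO2*] = 7.91 μmol/kg

α₀ = 1 / (1 + K1/[H⁺] + K1K2/[H⁺]²) = 1 / (1 + 10^+2.39 + 10^+1.38)
   = 1 / (1 + 245.47 + 23.988) = 1/270.46 = 0.003697
[CO2*] = α₀ × DIC = 0.003697 × 2.14 = 0.00791 mmol/kg = 7.91 μmol/kg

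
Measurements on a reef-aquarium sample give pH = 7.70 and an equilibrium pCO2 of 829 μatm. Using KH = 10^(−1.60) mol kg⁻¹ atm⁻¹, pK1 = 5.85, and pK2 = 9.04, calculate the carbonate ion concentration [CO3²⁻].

[CO2*] = KH · pCO2 = 10^(−1.60) × 829×10^-6 = 2.082×10^-5 mol/kg
α₀ = 1/(1 + K1/[H⁺] + K1K2/[H⁺]²) = 1/(1 + 10^+1.85 + 10^+0.51) = 0.01333
DIC = [CO2*]/α₀ = 2.082×10^-5 / 0.01333 = 1.562 mmol/kg
[CO3²⁻] = α₂·DIC; α₂ = 0.04313, so [CO3²⁻] = 0.04313 × 1.562 = 0.0674 mmol/kg

[CO3²⁻] = 0.0674 mmol/kg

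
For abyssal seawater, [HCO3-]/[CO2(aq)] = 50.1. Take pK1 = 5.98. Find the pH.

From K1 = [H⁺][HCO3-]/[CO2(aq)]:  pH = pK1 + log₁₀([HCO3-]/[CO2(aq)])
log₁₀(50.1) = +1.700
pH = 5.98 + (+1.700) = 7.68

pH = 7.68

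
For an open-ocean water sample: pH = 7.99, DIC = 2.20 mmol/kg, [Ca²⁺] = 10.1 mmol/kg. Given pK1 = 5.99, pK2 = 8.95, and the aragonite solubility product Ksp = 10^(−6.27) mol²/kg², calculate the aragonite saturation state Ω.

Ω = 4.05

α₂ = 1 / (1 + [H⁺]/K2 + [H⁺]²/(K1K2)) = 1 / (1 + 10^+0.96 + 10^-1.04)
   = 1 / (1 + 9.1201 + 0.091201) = 1/10.211 = 0.09793
[CO3²⁻] = α₂ × DIC = 0.09793 × 2.20 = 0.2154 mmol/kg
Ksp = 10^(−6.27) = 5.370×10^-7
Ω = [Ca²⁺][CO3²⁻]/Ksp = (10.1×10^-3)(2.154×10^-4) / 5.370×10^-7 = 4.05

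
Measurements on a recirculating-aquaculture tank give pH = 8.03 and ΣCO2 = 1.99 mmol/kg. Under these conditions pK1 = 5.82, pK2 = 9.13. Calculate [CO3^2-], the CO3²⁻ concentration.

α₂ = 1 / (1 + [H⁺]/K2 + [H⁺]²/(K1K2)) = 1 / (1 + 10^+1.10 + 10^-1.11)
   = 1 / (1 + 12.589 + 0.077625) = 1/13.667 = 0.07317
[CO3²⁻] = α₂ × DIC = 0.07317 × 1.99 = 0.146 mmol/kg

[CO3²⁻] = 0.146 mmol/kg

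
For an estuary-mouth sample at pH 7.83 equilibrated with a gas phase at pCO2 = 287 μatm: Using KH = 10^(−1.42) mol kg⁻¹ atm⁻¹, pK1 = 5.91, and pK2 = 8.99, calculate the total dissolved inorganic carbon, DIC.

[CO2*] = KH · pCO2 = 10^(−1.42) × 287×10^-6 = 1.091×10^-5 mol/kg
α₀ = 1/(1 + K1/[H⁺] + K1K2/[H⁺]²) = 1/(1 + 10^+1.92 + 10^+0.76) = 0.01112
DIC = [CO2*]/α₀ = 1.091×10^-5 / 0.01112 = 0.981 mmol/kg

DIC = 0.981 mmol/kg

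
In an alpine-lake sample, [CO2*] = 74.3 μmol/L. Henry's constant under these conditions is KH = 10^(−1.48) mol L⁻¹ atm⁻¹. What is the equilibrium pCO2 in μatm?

pCO2 = 2240 μatm

KH = 10^(−1.48) = 3.311×10^-2 mol L⁻¹ atm⁻¹
pCO2 = [CO2*]/KH = 74.3×10^-6 / 3.311×10^-2 = 2.24×10^-3 atm = 2240 μatm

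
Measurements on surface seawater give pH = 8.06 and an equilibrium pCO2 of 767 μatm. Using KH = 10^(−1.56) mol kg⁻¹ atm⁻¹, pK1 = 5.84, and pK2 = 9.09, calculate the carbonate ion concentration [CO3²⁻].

[CO2*] = KH · pCO2 = 10^(−1.56) × 767×10^-6 = 2.112×10^-5 mol/kg
α₀ = 1/(1 + K1/[H⁺] + K1K2/[H⁺]²) = 1/(1 + 10^+2.22 + 10^+1.19) = 0.005481
DIC = [CO2*]/α₀ = 2.112×10^-5 / 0.005481 = 3.854 mmol/kg
[CO3²⁻] = α₂·DIC; α₂ = 0.08489, so [CO3²⁻] = 0.08489 × 3.854 = 0.327 mmol/kg

[CO3²⁻] = 0.327 mmol/kg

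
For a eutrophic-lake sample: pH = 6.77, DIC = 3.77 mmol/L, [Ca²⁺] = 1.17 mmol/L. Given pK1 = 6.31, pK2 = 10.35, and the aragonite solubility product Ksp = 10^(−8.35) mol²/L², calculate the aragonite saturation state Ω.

α₂ = 1 / (1 + [H⁺]/K2 + [H⁺]²/(K1K2)) = 1 / (1 + 10^+3.58 + 10^+3.12)
   = 1 / (1 + 3801.9 + 1318.3) = 1/5121.2 = 0.0001953
[CO3²⁻] = α₂ × DIC = 0.0001953 × 3.77 = 0.0007362 mmol/L = 0.7362 μmol/L
Ksp = 10^(−8.35) = 4.467×10^-9
Ω = [Ca²⁺][CO3²⁻]/Ksp = (1.17×10^-3)(7.362×10^-7) / 4.467×10^-9 = 0.193

Ω = 0.193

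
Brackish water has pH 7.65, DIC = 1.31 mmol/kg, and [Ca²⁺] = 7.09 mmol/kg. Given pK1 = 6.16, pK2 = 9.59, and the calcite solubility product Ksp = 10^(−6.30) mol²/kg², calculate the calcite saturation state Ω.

α₂ = 1 / (1 + [H⁺]/K2 + [H⁺]²/(K1K2)) = 1 / (1 + 10^+1.94 + 10^+0.45)
   = 1 / (1 + 87.096 + 2.8184) = 1/90.915 = 0.01100
[CO3²⁻] = α₂ × DIC = 0.01100 × 1.31 = 0.01441 mmol/kg = 14.41 μmol/kg
Ksp = 10^(−6.30) = 5.012×10^-7
Ω = [Ca²⁺][CO3²⁻]/Ksp = (7.09×10^-3)(1.441×10^-5) / 5.012×10^-7 = 0.204

Ω = 0.204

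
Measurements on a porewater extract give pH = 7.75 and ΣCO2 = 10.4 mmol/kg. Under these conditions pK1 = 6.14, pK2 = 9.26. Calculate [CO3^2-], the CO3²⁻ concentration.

α₂ = 1 / (1 + [H⁺]/K2 + [H⁺]²/(K1K2)) = 1 / (1 + 10^+1.51 + 10^-0.10)
   = 1 / (1 + 32.359 + 0.79433) = 1/34.154 = 0.02928
[CO3²⁻] = α₂ × DIC = 0.02928 × 10.4 = 0.305 mmol/kg

[CO3²⁻] = 0.305 mmol/kg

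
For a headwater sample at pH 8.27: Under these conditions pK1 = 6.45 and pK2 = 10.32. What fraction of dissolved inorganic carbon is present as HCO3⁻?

α₁ = 0.977

α₁ = 1 / (1 + [H⁺]/K1 + K2/[H⁺]) = 1 / (1 + 10^-1.82 + 10^-2.05)
   = 1 / (1 + 0.015136 + 0.0089125) = 1/1.0240 = 0.9765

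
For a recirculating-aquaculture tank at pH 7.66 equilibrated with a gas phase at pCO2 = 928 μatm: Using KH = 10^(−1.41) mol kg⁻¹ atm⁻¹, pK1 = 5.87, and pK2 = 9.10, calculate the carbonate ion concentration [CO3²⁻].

[CO3²⁻] = 0.0808 mmol/kg

[CO2*] = KH · pCO2 = 10^(−1.41) × 928×10^-6 = 3.610×10^-5 mol/kg
α₀ = 1/(1 + K1/[H⁺] + K1K2/[H⁺]²) = 1/(1 + 10^+1.79 + 10^+0.35) = 0.01541
DIC = [CO2*]/α₀ = 3.610×10^-5 / 0.01541 = 2.343 mmol/kg
[CO3²⁻] = α₂·DIC; α₂ = 0.03450, so [CO3²⁻] = 0.03450 × 2.343 = 0.0808 mmol/kg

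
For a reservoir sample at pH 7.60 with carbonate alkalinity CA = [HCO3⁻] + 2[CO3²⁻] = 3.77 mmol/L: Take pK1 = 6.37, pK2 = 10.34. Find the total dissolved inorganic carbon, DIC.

CA = [HCO3⁻] + 2[CO3²⁻] = (α₁ + 2α₂)·DIC
At pH 7.60: [H⁺]/K1 = 10^-1.23 = 0.058884, K2/[H⁺] = 10^-2.74 = 0.0018197
α₁ = 1/(1 + 0.058884 + 0.0018197) = 1/1.0607 = 0.9428; α₂ = α₁·K2/[H⁺] = 0.001716
α₁ + 2α₂ = 0.9462
DIC = CA / (α₁ + 2α₂) = 3.77 / 0.9462 = 3.98 mmol/L

DIC = 3.98 mmol/L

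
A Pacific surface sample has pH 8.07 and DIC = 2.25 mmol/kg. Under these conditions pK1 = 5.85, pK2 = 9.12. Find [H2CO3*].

[CO2*] = 12.4 μmol/kg

α₀ = 1 / (1 + K1/[H⁺] + K1K2/[H⁺]²) = 1 / (1 + 10^+2.22 + 10^+1.17)
   = 1 / (1 + 165.96 + 14.791) = 1/181.75 = 0.005502
[CO2*] = α₀ × DIC = 0.005502 × 2.25 = 0.0124 mmol/kg = 12.4 μmol/kg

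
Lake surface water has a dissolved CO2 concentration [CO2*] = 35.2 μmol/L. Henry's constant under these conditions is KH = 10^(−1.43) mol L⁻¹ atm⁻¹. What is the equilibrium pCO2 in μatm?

KH = 10^(−1.43) = 3.715×10^-2 mol L⁻¹ atm⁻¹
pCO2 = [CO2*]/KH = 35.2×10^-6 / 3.715×10^-2 = 9.47×10^-4 atm = 947 μatm

pCO2 = 947 μatm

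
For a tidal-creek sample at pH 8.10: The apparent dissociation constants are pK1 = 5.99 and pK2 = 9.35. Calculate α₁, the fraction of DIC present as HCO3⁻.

α₁ = 1 / (1 + [H⁺]/K1 + K2/[H⁺]) = 1 / (1 + 10^-2.11 + 10^-1.25)
   = 1 / (1 + 0.0077625 + 0.056234) = 1/1.0640 = 0.9399

α₁ = 0.940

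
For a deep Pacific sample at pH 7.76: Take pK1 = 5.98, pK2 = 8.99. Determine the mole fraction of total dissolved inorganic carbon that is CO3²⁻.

α₂ = 1 / (1 + [H⁺]/K2 + [H⁺]²/(K1K2)) = 1 / (1 + 10^+1.23 + 10^-0.55)
   = 1 / (1 + 16.982 + 0.28184) = 1/18.264 = 0.05475

α₂ = 0.0548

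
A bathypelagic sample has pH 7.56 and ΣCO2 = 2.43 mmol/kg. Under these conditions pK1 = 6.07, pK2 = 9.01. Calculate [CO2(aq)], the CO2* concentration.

[CO2*] = 0.0736 mmol/kg

α₀ = 1 / (1 + K1/[H⁺] + K1K2/[H⁺]²) = 1 / (1 + 10^+1.49 + 10^+0.04)
   = 1 / (1 + 30.903 + 1.0965) = 1/32.999 = 0.03030
[CO2*] = α₀ × DIC = 0.03030 × 2.43 = 0.0736 mmol/kg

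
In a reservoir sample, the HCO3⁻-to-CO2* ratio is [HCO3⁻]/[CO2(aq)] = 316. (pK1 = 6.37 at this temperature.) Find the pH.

pH = 8.87

From K1 = [H⁺][HCO3⁻]/[CO2(aq)]:  pH = pK1 + log₁₀([HCO3⁻]/[CO2(aq)])
log₁₀(316) = +2.500
pH = 6.37 + (+2.500) = 8.87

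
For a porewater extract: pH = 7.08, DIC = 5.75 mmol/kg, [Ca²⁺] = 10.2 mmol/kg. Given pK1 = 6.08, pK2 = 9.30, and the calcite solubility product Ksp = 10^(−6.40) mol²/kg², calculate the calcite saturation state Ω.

α₂ = 1 / (1 + [H⁺]/K2 + [H⁺]²/(K1K2)) = 1 / (1 + 10^+2.22 + 10^+1.22)
   = 1 / (1 + 165.96 + 16.596) = 1/183.55 = 0.005448
[CO3²⁻] = α₂ × DIC = 0.005448 × 5.75 = 0.03133 mmol/kg
Ksp = 10^(−6.40) = 3.981×10^-7
Ω = [Ca²⁺][CO3²⁻]/Ksp = (10.2×10^-3)(3.133×10^-5) / 3.981×10^-7 = 0.803

Ω = 0.803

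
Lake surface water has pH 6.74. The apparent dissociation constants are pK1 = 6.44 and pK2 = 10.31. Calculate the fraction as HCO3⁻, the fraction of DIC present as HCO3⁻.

α₁ = 0.666

α₁ = 1 / (1 + [H⁺]/K1 + K2/[H⁺]) = 1 / (1 + 10^-0.30 + 10^-3.57)
   = 1 / (1 + 0.50119 + 0.00026915) = 1/1.5015 = 0.6660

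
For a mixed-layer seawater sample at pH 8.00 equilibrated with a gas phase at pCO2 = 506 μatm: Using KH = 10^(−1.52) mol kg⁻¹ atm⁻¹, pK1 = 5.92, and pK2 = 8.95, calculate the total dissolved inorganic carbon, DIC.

[CO2*] = KH · pCO2 = 10^(−1.52) × 506×10^-6 = 1.528×10^-5 mol/kg
α₀ = 1/(1 + K1/[H⁺] + K1K2/[H⁺]²) = 1/(1 + 10^+2.08 + 10^+1.13) = 0.007423
DIC = [CO2*]/α₀ = 1.528×10^-5 / 0.007423 = 2.06 mmol/kg

DIC = 2.06 mmol/kg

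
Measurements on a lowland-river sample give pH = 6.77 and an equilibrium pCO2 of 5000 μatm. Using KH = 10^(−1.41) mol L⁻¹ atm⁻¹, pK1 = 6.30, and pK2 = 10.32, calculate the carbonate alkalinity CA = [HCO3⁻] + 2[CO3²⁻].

CA = 0.574 mmol/L

[CO2*] = KH · pCO2 = 10^(−1.41) × 5000×10^-6 = 1.945×10^-4 mol/L
α₀ = 1/(1 + K1/[H⁺] + K1K2/[H⁺]²) = 1/(1 + 10^+0.47 + 10^-3.08) = 0.2530
DIC = [CO2*]/α₀ = 1.945×10^-4 / 0.2530 = 0.7688 mmol/L
CA = (α₁ + 2α₂)·DIC = (0.7468 + 2×0.0002105) × 0.7688 = 0.574 mmol/L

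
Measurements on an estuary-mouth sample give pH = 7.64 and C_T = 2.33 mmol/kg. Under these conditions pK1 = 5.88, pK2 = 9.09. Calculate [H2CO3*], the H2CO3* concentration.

[CO2*] = 0.0385 mmol/kg

α₀ = 1 / (1 + K1/[H⁺] + K1K2/[H⁺]²) = 1 / (1 + 10^+1.76 + 10^+0.31)
   = 1 / (1 + 57.544 + 2.0417) = 1/60.586 = 0.01651
[CO2*] = α₀ × DIC = 0.01651 × 2.33 = 0.0385 mmol/kg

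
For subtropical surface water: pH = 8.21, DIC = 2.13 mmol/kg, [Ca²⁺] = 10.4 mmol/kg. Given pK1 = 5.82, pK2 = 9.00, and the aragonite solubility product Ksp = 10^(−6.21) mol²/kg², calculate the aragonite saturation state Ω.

Ω = 5.00

α₂ = 1 / (1 + [H⁺]/K2 + [H⁺]²/(K1K2)) = 1 / (1 + 10^+0.79 + 10^-1.60)
   = 1 / (1 + 6.1660 + 0.025119) = 1/7.1911 = 0.1391
[CO3²⁻] = α₂ × DIC = 0.1391 × 2.13 = 0.2962 mmol/kg
Ksp = 10^(−6.21) = 6.166×10^-7
Ω = [Ca²⁺][CO3²⁻]/Ksp = (10.4×10^-3)(2.962×10^-4) / 6.166×10^-7 = 5.00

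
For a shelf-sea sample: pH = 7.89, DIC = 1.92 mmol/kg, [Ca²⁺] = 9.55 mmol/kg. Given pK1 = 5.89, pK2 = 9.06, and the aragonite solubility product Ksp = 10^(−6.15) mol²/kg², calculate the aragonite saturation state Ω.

Ω = 1.62

α₂ = 1 / (1 + [H⁺]/K2 + [H⁺]²/(K1K2)) = 1 / (1 + 10^+1.17 + 10^-0.83)
   = 1 / (1 + 14.791 + 0.14791) = 1/15.939 = 0.06274
[CO3²⁻] = α₂ × DIC = 0.06274 × 1.92 = 0.1205 mmol/kg
Ksp = 10^(−6.15) = 7.079×10^-7
Ω = [Ca²⁺][CO3²⁻]/Ksp = (9.55×10^-3)(1.205×10^-4) / 7.079×10^-7 = 1.62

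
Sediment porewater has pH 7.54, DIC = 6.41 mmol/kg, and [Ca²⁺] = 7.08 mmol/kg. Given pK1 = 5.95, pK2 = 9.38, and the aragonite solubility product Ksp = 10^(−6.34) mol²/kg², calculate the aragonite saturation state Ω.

Ω = 1.38

α₂ = 1 / (1 + [H⁺]/K2 + [H⁺]²/(K1K2)) = 1 / (1 + 10^+1.84 + 10^+0.25)
   = 1 / (1 + 69.183 + 1.7783) = 1/71.961 = 0.01390
[CO3²⁻] = α₂ × DIC = 0.01390 × 6.41 = 0.08908 mmol/kg
Ksp = 10^(−6.34) = 4.571×10^-7
Ω = [Ca²⁺][CO3²⁻]/Ksp = (7.08×10^-3)(8.908×10^-5) / 4.571×10^-7 = 1.38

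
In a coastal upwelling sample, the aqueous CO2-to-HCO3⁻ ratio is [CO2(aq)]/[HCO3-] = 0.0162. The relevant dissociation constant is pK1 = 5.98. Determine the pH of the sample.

pH = 7.77

From K1 = [H⁺][HCO3-]/[CO2(aq)]:  pH = pK1 − log₁₀([CO2(aq)]/[HCO3-])
log₁₀(0.0162) = -1.790
pH = 5.98 − (-1.790) = 7.77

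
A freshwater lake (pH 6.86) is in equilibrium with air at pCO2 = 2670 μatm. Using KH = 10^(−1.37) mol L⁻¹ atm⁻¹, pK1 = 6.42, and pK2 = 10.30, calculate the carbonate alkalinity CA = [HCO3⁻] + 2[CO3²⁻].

CA = 0.314 mmol/L

[CO2*] = KH · pCO2 = 10^(−1.37) × 2670×10^-6 = 1.139×10^-4 mol/L
α₀ = 1/(1 + K1/[H⁺] + K1K2/[H⁺]²) = 1/(1 + 10^+0.44 + 10^-3.00) = 0.2663
DIC = [CO2*]/α₀ = 1.139×10^-4 / 0.2663 = 0.4277 mmol/L
CA = (α₁ + 2α₂)·DIC = (0.7334 + 2×0.0002663) × 0.4277 = 0.314 mmol/L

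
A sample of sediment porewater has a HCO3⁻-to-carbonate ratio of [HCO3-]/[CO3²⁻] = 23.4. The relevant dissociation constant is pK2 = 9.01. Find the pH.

From K2 = [H⁺][CO3²⁻]/[HCO3-]:  pH = pK2 − log₁₀([HCO3-]/[CO3²⁻])
log₁₀(23.4) = +1.369
pH = 9.01 − (+1.369) = 7.64

pH = 7.64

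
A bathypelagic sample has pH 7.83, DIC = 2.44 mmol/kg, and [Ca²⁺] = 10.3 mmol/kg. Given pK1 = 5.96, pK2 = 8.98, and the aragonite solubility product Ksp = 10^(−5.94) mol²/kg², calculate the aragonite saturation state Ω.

Ω = 1.43

α₂ = 1 / (1 + [H⁺]/K2 + [H⁺]²/(K1K2)) = 1 / (1 + 10^+1.15 + 10^-0.72)
   = 1 / (1 + 14.125 + 0.19055) = 1/15.316 = 0.06529
[CO3²⁻] = α₂ × DIC = 0.06529 × 2.44 = 0.1593 mmol/kg
Ksp = 10^(−5.94) = 1.148×10^-6
Ω = [Ca²⁺][CO3²⁻]/Ksp = (10.3×10^-3)(1.593×10^-4) / 1.148×10^-6 = 1.43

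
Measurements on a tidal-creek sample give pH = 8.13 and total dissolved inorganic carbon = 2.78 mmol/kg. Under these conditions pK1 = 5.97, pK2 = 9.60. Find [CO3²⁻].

[CO3²⁻] = 0.0905 mmol/kg

α₂ = 1 / (1 + [H⁺]/K2 + [H⁺]²/(K1K2)) = 1 / (1 + 10^+1.47 + 10^-0.69)
   = 1 / (1 + 29.512 + 0.20417) = 1/30.716 = 0.03256
[CO3²⁻] = α₂ × DIC = 0.03256 × 2.78 = 0.0905 mmol/kg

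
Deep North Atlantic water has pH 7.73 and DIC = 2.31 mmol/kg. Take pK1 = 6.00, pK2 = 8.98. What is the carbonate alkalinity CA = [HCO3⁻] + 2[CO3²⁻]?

CA = 2.39 mmol/kg

CA = [HCO3⁻] + 2[CO3²⁻] = (α₁ + 2α₂)·DIC
At pH 7.73: [H⁺]/K1 = 10^-1.73 = 0.018621, K2/[H⁺] = 10^-1.25 = 0.056234
α₁ = 1/(1 + 0.018621 + 0.056234) = 1/1.0749 = 0.9304; α₂ = α₁·K2/[H⁺] = 0.05232
α₁ + 2α₂ = 1.0350
CA = 1.0350 × 2.31 = 2.39 mmol/kg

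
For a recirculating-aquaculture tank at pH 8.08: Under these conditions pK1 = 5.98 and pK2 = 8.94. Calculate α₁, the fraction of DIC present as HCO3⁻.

α₁ = 0.873

α₁ = 1 / (1 + [H⁺]/K1 + K2/[H⁺]) = 1 / (1 + 10^-2.10 + 10^-0.86)
   = 1 / (1 + 0.0079433 + 0.13804) = 1/1.1460 = 0.8726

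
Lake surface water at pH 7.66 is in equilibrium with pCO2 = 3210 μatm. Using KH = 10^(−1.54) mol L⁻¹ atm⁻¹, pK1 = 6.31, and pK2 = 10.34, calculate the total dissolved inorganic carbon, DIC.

DIC = 2.17 mmol/L

[CO2*] = KH · pCO2 = 10^(−1.54) × 3210×10^-6 = 9.258×10^-5 mol/L
α₀ = 1/(1 + K1/[H⁺] + K1K2/[H⁺]²) = 1/(1 + 10^+1.35 + 10^-1.33) = 0.04267
DIC = [CO2*]/α₀ = 9.258×10^-5 / 0.04267 = 2.17 mmol/L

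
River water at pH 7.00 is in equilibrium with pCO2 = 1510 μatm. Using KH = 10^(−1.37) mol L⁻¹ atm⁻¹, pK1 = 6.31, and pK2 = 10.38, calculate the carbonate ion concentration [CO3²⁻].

[CO2*] = KH · pCO2 = 10^(−1.37) × 1510×10^-6 = 6.441×10^-5 mol/L
α₀ = 1/(1 + K1/[H⁺] + K1K2/[H⁺]²) = 1/(1 + 10^+0.69 + 10^-2.69) = 0.1695
DIC = [CO2*]/α₀ = 6.441×10^-5 / 0.1695 = 0.3800 mmol/L
[CO3²⁻] = α₂·DIC; α₂ = 0.0003461, so [CO3²⁻] = 0.0003461 × 0.3800 = 0.000132 mmol/L = 0.132 μmol/L

[CO3²⁻] = 0.132 μmol/L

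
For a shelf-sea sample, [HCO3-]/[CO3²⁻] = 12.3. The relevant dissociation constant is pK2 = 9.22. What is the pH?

pH = 8.13

From K2 = [H⁺][CO3²⁻]/[HCO3-]:  pH = pK2 − log₁₀([HCO3-]/[CO3²⁻])
log₁₀(12.3) = +1.090
pH = 9.22 − (+1.090) = 8.13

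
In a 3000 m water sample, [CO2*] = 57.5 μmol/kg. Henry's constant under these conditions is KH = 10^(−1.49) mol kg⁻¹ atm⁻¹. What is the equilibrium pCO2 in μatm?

pCO2 = 1780 μatm

KH = 10^(−1.49) = 3.236×10^-2 mol kg⁻¹ atm⁻¹
pCO2 = [CO2*]/KH = 57.5×10^-6 / 3.236×10^-2 = 1.78×10^-3 atm = 1780 μatm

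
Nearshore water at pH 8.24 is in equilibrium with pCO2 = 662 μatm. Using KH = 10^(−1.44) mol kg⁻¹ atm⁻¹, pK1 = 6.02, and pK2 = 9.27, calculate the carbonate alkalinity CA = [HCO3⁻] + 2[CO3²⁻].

CA = 4.73 mmol/kg

[CO2*] = KH · pCO2 = 10^(−1.44) × 662×10^-6 = 2.404×10^-5 mol/kg
α₀ = 1/(1 + K1/[H⁺] + K1K2/[H⁺]²) = 1/(1 + 10^+2.22 + 10^+1.19) = 0.005481
DIC = [CO2*]/α₀ = 2.404×10^-5 / 0.005481 = 4.385 mmol/kg
CA = (α₁ + 2α₂)·DIC = (0.9096 + 2×0.08489) × 4.385 = 4.73 mmol/kg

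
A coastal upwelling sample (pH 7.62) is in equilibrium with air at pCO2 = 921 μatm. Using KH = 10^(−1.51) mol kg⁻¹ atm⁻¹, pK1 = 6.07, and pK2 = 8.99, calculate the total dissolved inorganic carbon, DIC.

DIC = 1.08 mmol/kg

[CO2*] = KH · pCO2 = 10^(−1.51) × 921×10^-6 = 2.846×10^-5 mol/kg
α₀ = 1/(1 + K1/[H⁺] + K1K2/[H⁺]²) = 1/(1 + 10^+1.55 + 10^+0.18) = 0.02632
DIC = [CO2*]/α₀ = 2.846×10^-5 / 0.02632 = 1.08 mmol/kg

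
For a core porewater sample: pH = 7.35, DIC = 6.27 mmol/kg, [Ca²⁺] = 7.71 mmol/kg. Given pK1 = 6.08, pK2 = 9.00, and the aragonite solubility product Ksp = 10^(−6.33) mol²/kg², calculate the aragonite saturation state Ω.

α₂ = 1 / (1 + [H⁺]/K2 + [H⁺]²/(K1K2)) = 1 / (1 + 10^+1.65 + 10^+0.38)
   = 1 / (1 + 44.668 + 2.3988) = 1/48.067 = 0.02080
[CO3²⁻] = α₂ × DIC = 0.02080 × 6.27 = 0.1304 mmol/kg
Ksp = 10^(−6.33) = 4.677×10^-7
Ω = [Ca²⁺][CO3²⁻]/Ksp = (7.71×10^-3)(1.304×10^-4) / 4.677×10^-7 = 2.15

Ω = 2.15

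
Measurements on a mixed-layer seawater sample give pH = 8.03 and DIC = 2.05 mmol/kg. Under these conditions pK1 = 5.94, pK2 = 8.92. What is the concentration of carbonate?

[CO3²⁻] = 0.232 mmol/kg

α₂ = 1 / (1 + [H⁺]/K2 + [H⁺]²/(K1K2)) = 1 / (1 + 10^+0.89 + 10^-1.20)
   = 1 / (1 + 7.7625 + 0.063096) = 1/8.8256 = 0.1133
[CO3²⁻] = α₂ × DIC = 0.1133 × 2.05 = 0.232 mmol/kg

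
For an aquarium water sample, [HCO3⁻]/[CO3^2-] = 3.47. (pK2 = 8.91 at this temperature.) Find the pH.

From K2 = [H⁺][CO3^2-]/[HCO3⁻]:  pH = pK2 − log₁₀([HCO3⁻]/[CO3^2-])
log₁₀(3.47) = +0.540
pH = 8.91 − (+0.540) = 8.37

pH = 8.37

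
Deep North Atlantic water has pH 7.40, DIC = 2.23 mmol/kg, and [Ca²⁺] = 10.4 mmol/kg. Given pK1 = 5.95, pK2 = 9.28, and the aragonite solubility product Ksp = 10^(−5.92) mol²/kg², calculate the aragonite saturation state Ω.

Ω = 0.242

α₂ = 1 / (1 + [H⁺]/K2 + [H⁺]²/(K1K2)) = 1 / (1 + 10^+1.88 + 10^+0.43)
   = 1 / (1 + 75.858 + 2.6915) = 1/79.549 = 0.01257
[CO3²⁻] = α₂ × DIC = 0.01257 × 2.23 = 0.02803 mmol/kg
Ksp = 10^(−5.92) = 1.202×10^-6
Ω = [Ca²⁺][CO3²⁻]/Ksp = (10.4×10^-3)(2.803×10^-5) / 1.202×10^-6 = 0.242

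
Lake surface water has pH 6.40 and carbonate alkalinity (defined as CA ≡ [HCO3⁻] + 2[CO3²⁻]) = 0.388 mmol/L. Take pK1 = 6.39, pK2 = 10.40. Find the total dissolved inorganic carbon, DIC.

CA = [HCO3⁻] + 2[CO3²⁻] = (α₁ + 2α₂)·DIC
At pH 6.40: [H⁺]/K1 = 10^-0.01 = 0.97724, K2/[H⁺] = 10^-4.00 = 0.00010000
α₁ = 1/(1 + 0.97724 + 0.00010000) = 1/1.9773 = 0.5057; α₂ = α₁·K2/[H⁺] = 5.057×10^-5
α₁ + 2α₂ = 0.5058
DIC = CA / (α₁ + 2α₂) = 0.388 / 0.5058 = 0.767 mmol/L

DIC = 0.767 mmol/L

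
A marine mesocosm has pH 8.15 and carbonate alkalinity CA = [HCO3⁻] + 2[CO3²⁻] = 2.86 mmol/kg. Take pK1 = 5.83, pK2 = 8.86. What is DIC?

DIC = 2.47 mmol/kg

CA = [HCO3⁻] + 2[CO3²⁻] = (α₁ + 2α₂)·DIC
At pH 8.15: [H⁺]/K1 = 10^-2.32 = 0.0047863, K2/[H⁺] = 10^-0.71 = 0.19498
α₁ = 1/(1 + 0.0047863 + 0.19498) = 1/1.1998 = 0.8335; α₂ = α₁·K2/[H⁺] = 0.1625
α₁ + 2α₂ = 1.1585
DIC = CA / (α₁ + 2α₂) = 2.86 / 1.1585 = 2.47 mmol/kg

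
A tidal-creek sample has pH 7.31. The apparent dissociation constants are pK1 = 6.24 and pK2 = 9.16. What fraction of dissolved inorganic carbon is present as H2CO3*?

α₀ = 0.0774

α₀ = 1 / (1 + K1/[H⁺] + K1K2/[H⁺]²) = 1 / (1 + 10^+1.07 + 10^-0.78)
   = 1 / (1 + 11.749 + 0.16596) = 1/12.915 = 0.07743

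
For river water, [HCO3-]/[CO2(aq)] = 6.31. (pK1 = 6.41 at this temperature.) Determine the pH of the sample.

From K1 = [H⁺][HCO3-]/[CO2(aq)]:  pH = pK1 + log₁₀([HCO3-]/[CO2(aq)])
log₁₀(6.31) = +0.800
pH = 6.41 + (+0.800) = 7.21

pH = 7.21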